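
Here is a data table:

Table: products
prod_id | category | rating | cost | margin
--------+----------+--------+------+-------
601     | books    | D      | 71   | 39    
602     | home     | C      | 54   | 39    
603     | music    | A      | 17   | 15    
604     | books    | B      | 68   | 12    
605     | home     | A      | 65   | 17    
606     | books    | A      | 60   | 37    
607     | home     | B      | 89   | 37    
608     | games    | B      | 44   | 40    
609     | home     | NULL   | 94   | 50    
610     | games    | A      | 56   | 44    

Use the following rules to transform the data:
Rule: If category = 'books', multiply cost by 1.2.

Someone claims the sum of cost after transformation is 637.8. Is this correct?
No, the correct result is 657.8.

Step 1: Calculate the correct sum after transformation
Step 2: Apply multiplier 1.2 to records where category = 'books'
Step 3: Correct result = 657.8
Step 4: Claimed result = 637.8
Step 5: 657.8 ≠ 637.8
Conclusion: The claimed result is incorrect. The correct answer is 657.8.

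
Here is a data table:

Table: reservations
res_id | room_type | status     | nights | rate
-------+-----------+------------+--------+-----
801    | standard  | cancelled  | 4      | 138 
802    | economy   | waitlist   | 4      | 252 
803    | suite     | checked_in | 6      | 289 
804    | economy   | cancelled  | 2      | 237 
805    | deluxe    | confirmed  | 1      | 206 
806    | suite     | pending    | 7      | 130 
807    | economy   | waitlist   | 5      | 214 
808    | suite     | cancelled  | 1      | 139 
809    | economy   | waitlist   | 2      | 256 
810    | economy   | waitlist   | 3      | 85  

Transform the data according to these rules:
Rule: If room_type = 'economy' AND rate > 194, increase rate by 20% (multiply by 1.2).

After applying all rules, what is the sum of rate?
2137.8

Step 1: Find records where room_type = 'economy' AND rate > 194
Step 2: 4 records match, summing to 959
Step 3: After multiplier: 959 × 1.2 = 1150.8
Step 4: Unaffected records sum: 987
Step 5: Final sum = 1150.8 + 987 = 2137.8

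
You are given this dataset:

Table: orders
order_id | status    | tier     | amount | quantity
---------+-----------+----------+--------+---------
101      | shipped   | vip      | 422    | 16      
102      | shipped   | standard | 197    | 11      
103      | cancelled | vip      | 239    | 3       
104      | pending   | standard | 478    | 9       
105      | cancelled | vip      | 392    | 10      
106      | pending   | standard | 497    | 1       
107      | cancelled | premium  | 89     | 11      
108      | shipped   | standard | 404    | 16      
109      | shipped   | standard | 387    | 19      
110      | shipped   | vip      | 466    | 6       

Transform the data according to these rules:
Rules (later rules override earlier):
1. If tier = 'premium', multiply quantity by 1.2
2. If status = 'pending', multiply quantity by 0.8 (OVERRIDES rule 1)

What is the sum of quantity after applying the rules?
102.2

Step 1: Rule 2 takes priority for records with status = 'pending'
  - 2 records: 10 × 0.8 = 8.0
Step 2: Rule 1 applies to remaining records with tier = 'premium'
  - 1 records: 11 × 1.2 = 13.2
Step 3: Other records unchanged: 81
Step 4: Final sum = 8.0 + 13.2 + 81 = 102.2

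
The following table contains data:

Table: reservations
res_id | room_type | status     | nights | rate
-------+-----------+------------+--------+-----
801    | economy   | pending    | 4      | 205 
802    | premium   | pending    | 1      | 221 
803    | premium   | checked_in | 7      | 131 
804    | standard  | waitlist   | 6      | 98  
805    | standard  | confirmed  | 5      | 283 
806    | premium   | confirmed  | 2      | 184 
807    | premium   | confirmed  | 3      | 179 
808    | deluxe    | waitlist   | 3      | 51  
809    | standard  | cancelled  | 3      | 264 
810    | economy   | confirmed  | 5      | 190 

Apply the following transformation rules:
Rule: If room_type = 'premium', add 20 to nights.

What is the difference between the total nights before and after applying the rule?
80

Step 1: Original sum of nights = 39
Step 2: 4 records have room_type = 'premium'
Step 3: Each affected record changes by 20
Step 4: Total change = 4 × 20 = 80
Step 5: New sum = 39 + 80 = 119
Step 6: Difference = |119 - 39| = 80
        (Sum increased by 80)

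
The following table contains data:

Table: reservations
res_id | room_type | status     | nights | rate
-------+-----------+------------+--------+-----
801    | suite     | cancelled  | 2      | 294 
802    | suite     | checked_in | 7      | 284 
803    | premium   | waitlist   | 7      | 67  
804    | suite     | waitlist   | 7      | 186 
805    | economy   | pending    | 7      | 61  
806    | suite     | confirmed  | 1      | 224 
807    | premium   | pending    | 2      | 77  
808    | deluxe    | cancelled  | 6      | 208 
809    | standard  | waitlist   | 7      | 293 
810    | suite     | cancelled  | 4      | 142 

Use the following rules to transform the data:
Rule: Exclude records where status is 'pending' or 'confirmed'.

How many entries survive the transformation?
7

Step 1: Count records to exclude
  - 2 (pending) + 1 (confirmed) = 3 records
Step 2: Total records: 10
Step 3: Remaining = 10 - 3 = 7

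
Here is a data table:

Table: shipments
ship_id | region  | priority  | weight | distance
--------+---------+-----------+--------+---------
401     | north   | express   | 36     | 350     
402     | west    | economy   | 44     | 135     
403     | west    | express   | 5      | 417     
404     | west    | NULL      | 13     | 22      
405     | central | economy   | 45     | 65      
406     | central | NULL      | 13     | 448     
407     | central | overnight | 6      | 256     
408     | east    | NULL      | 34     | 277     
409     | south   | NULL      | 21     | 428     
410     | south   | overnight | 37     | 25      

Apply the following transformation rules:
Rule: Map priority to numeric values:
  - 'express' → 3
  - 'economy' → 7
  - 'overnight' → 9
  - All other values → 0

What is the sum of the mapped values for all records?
38

Step 1: Apply mapping to each record
Step 2: Count by status:
  'express': 2 records × 3 = 6
  'economy': 2 records × 7 = 14
  'overnight': 2 records × 9 = 18
Step 3: Sum all mapped values = 38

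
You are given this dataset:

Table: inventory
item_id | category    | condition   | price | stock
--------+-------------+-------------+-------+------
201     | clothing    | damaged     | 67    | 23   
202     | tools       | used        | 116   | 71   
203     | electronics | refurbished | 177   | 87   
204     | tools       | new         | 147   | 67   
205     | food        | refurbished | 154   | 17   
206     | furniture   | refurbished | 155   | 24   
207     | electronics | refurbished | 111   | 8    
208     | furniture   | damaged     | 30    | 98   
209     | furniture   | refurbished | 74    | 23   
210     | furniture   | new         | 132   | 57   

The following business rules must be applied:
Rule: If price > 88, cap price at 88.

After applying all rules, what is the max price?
88

Step 1: Original maximum price = 177
Step 2: Apply cap at 88
Step 3: 7 records had price > 88 and were capped
Step 4: Maximum after transformation = 88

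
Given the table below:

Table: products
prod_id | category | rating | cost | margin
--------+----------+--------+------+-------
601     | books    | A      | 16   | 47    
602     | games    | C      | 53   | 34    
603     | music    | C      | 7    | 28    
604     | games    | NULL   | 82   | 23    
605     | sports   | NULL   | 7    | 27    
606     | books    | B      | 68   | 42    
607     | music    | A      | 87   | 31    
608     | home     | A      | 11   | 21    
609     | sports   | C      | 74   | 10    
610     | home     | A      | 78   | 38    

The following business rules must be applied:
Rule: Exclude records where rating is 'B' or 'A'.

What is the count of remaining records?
5

Step 1: Count records to exclude
  - 1 (B) + 4 (A) = 5 records
Step 2: Total records: 10
Step 3: Remaining = 10 - 5 = 5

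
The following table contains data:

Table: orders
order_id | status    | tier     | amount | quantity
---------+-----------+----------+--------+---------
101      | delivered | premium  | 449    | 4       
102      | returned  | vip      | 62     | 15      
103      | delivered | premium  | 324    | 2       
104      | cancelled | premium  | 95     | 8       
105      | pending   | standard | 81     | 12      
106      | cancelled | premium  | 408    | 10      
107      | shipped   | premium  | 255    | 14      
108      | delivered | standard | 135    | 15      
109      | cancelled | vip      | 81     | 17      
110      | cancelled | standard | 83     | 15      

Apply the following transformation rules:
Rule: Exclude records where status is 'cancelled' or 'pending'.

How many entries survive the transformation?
5

Step 1: Count records to exclude
  - 4 (cancelled) + 1 (pending) = 5 records
Step 2: Total records: 10
Step 3: Remaining = 10 - 5 = 5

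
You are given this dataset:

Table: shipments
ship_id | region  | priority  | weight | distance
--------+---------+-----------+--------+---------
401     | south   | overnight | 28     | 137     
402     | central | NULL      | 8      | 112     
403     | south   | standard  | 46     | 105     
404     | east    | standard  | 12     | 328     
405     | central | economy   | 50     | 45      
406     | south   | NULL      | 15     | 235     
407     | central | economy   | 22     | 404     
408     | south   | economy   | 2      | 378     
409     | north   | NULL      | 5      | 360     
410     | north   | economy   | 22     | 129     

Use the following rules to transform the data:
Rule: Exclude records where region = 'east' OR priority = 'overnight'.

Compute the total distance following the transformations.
1768

Step 1: Find records where region = 'east' OR priority = 'overnight'
Step 2: 2 records match, summing to 465
Step 3: Original sum: 2233
Step 4: Remaining sum = 2233 - 465 = 1768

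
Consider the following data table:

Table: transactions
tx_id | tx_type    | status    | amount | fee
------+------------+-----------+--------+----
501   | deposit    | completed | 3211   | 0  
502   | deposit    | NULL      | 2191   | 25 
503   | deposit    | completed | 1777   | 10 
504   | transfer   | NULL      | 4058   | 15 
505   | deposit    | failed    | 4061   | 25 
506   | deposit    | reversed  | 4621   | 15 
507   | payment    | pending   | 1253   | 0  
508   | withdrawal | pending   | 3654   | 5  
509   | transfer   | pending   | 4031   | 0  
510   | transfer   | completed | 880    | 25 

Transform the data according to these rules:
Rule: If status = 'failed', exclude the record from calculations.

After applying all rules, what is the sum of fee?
95

Step 1: Identify records where status = 'failed'
Step 2: The excluded records sum to 25
Step 3: Original total fee = 120
Step 4: Remaining total = 120 - 25 = 95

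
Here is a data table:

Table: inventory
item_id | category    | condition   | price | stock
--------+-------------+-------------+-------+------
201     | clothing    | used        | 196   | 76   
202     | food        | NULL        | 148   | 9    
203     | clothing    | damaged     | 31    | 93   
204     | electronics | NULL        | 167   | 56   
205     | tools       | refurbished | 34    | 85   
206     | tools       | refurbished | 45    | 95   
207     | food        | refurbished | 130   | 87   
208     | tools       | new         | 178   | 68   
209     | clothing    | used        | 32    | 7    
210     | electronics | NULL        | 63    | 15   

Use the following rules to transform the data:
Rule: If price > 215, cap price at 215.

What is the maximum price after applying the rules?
196

Step 1: Original maximum price = 196
Step 2: Check cap of 215 against maximum
Step 3: No records exceed the cap (max 196 <= cap 215), so no capping applies
Step 4: Maximum after transformation = 196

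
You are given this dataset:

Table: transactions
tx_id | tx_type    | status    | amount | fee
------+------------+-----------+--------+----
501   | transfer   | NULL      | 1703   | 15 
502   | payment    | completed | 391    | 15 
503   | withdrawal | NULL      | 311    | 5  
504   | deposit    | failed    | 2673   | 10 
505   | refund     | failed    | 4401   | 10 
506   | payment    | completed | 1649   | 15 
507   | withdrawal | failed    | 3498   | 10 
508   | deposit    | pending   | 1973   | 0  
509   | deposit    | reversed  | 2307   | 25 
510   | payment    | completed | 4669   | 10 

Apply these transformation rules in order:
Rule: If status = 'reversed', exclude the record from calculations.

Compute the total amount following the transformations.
21268

Step 1: Identify records where status = 'reversed'
Step 2: The excluded records sum to 2307
Step 3: Original total amount = 23575
Step 4: Remaining total = 23575 - 2307 = 21268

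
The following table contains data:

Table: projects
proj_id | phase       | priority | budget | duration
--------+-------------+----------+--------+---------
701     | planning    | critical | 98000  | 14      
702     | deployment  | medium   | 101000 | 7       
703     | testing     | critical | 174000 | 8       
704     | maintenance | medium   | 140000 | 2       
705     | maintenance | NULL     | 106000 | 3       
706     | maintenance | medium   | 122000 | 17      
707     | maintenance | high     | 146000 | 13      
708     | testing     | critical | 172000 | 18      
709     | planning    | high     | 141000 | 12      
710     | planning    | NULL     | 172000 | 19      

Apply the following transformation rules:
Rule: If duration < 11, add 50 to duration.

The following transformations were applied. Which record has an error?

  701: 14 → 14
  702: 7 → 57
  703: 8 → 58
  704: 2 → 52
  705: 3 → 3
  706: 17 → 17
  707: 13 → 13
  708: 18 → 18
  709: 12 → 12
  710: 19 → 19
Record 705 has an error. The correct transformed value should be 53, not 3.

Step 1: Check each record against the rule
Step 2: Record 705 has duration = 3
Step 3: Since 3 < 11, the bonus should have been applied
Step 4: Correct value = 53, but claimed value = 3
Conclusion: Record 705 has the error.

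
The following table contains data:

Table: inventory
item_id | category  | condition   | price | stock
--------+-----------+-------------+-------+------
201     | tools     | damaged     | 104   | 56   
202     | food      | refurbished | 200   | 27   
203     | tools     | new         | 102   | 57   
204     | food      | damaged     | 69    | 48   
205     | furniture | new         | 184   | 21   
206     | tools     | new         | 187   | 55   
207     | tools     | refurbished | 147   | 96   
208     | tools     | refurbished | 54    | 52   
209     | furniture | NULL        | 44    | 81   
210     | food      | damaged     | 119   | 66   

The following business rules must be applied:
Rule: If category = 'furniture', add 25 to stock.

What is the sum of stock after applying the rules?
609

Step 1: Count records where category = 'furniture': 2
Step 2: Total bonus added: 2 × 25 = 50
Step 3: Original sum of stock: 559
Step 4: Final sum = 559 + 50 = 609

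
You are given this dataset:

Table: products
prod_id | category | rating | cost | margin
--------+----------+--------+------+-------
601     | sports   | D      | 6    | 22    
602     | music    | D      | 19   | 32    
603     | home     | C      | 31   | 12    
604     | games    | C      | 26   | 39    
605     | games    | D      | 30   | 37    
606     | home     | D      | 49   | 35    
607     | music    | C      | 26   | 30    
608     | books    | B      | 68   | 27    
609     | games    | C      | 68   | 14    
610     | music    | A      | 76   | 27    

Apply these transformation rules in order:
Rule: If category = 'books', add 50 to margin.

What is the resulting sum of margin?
325

Step 1: Count records where category = 'books': 1
Step 2: Total bonus added: 1 × 50 = 50
Step 3: Original sum of margin: 275
Step 4: Final sum = 275 + 50 = 325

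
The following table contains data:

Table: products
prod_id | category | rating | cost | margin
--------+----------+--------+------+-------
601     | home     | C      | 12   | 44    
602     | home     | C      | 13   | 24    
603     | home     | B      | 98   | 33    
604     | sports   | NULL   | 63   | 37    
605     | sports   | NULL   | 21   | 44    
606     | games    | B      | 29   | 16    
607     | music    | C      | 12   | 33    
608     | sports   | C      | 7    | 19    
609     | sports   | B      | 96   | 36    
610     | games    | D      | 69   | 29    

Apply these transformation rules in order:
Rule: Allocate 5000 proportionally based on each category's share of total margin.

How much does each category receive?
games: 714.29, home: 1603.17, music: 523.81, sports: 2158.73

Step 1: Calculate total margin = 315
Step 2: Calculate each category's proportion:
  games: 45/315 = 14.29% → 714.29
  home: 101/315 = 32.06% → 1603.17
  music: 33/315 = 10.48% → 523.81
  sports: 136/315 = 43.17% → 2158.73
Step 3: Verify: sum of allocations ≈ 5000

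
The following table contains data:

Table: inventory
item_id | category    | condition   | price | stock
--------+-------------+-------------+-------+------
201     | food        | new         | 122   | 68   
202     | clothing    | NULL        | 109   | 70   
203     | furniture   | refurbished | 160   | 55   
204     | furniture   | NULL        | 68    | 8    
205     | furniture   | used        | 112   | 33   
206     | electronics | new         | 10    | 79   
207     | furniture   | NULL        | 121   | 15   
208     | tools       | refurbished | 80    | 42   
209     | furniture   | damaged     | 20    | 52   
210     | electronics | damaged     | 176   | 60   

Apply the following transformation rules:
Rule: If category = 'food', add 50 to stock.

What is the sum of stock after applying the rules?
532

Step 1: Count records where category = 'food': 1
Step 2: Total bonus added: 1 × 50 = 50
Step 3: Original sum of stock: 482
Step 4: Final sum = 482 + 50 = 532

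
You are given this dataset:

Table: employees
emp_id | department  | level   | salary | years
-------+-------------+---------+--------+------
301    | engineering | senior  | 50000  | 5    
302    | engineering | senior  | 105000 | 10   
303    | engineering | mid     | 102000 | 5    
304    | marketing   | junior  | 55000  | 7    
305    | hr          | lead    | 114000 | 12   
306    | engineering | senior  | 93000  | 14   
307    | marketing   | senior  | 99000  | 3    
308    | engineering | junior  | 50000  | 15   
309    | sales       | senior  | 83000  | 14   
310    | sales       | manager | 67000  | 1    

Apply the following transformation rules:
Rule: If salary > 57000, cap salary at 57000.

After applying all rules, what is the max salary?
57000

Step 1: Original maximum salary = 114000
Step 2: Apply cap at 57000
Step 3: 7 records had salary > 57000 and were capped
Step 4: Maximum after transformation = 57000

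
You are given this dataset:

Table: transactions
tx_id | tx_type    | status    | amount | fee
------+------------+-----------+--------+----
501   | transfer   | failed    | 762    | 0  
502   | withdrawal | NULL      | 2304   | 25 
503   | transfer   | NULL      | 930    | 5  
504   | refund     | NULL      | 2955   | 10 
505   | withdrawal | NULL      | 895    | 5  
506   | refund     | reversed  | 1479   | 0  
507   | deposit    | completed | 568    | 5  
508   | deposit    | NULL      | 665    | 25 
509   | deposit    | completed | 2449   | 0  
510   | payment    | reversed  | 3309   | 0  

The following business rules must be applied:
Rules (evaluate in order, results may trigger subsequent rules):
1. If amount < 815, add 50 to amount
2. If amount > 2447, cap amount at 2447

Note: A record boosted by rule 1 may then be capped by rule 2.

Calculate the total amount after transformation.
15094

Step 1: Apply rule 1 to records with amount < 815
  - 3 records get bonus of 50
  - Of these, 0 records then exceed 2447 and get capped
Step 2: Apply rule 2 to records with amount > 2447
  - 3 records (original) are capped
Step 3: Calculate final sum = 15094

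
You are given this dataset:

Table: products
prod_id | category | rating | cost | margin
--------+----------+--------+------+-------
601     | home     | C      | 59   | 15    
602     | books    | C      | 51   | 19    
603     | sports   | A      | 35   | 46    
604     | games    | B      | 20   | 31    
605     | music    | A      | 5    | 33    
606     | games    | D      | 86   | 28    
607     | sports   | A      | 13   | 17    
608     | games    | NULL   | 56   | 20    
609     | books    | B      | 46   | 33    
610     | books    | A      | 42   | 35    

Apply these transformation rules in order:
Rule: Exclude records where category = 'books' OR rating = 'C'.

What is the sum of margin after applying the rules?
175

Step 1: Find records where category = 'books' OR rating = 'C'
Step 2: 4 records match, summing to 102
Step 3: Original sum: 277
Step 4: Remaining sum = 277 - 102 = 175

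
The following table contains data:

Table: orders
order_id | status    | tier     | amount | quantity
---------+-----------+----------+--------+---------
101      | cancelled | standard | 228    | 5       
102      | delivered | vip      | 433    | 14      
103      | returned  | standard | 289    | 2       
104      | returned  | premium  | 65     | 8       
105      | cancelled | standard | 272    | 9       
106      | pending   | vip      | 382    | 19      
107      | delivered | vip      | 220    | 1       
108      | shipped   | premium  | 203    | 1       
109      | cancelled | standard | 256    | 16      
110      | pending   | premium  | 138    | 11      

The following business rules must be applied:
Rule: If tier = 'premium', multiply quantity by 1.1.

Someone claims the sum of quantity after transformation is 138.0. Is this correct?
No, the correct result is 88.0.

Step 1: Calculate the correct sum after transformation
Step 2: Apply multiplier 1.1 to records where tier = 'premium'
Step 3: Correct result = 88.0
Step 4: Claimed result = 138.0
Step 5: 88.0 ≠ 138.0
Conclusion: The claimed result is incorrect. The correct answer is 88.0.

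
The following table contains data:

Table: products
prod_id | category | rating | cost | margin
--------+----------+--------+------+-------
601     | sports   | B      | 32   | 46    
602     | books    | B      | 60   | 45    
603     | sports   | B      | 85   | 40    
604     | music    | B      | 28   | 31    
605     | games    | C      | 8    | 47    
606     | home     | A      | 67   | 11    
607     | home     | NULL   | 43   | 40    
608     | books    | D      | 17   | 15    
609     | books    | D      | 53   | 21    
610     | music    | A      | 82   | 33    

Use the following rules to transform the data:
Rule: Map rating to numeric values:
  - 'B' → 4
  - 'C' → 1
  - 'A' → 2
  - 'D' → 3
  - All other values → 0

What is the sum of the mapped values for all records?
27

Step 1: Apply mapping to each record
Step 2: Count by status:
  'B': 4 records × 4 = 16
  'C': 1 records × 1 = 1
  'A': 2 records × 2 = 4
  'D': 2 records × 3 = 6
Step 3: Sum all mapped values = 27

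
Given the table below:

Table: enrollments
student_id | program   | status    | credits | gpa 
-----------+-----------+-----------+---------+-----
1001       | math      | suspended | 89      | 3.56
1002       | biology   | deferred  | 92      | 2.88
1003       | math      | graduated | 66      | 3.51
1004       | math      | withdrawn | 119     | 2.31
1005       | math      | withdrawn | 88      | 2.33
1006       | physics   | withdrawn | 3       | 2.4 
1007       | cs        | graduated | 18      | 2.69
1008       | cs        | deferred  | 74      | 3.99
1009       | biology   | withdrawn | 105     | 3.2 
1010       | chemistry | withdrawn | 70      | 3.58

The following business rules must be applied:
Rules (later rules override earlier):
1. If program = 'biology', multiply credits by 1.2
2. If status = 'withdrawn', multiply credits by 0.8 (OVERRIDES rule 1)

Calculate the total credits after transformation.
665.4

Step 1: Rule 2 takes priority for records with status = 'withdrawn'
  - 5 records: 385 × 0.8 = 308.0
Step 2: Rule 1 applies to remaining records with program = 'biology'
  - 1 records: 92 × 1.2 = 110.4
Step 3: Other records unchanged: 247
Step 4: Final sum = 308.0 + 110.4 + 247 = 665.4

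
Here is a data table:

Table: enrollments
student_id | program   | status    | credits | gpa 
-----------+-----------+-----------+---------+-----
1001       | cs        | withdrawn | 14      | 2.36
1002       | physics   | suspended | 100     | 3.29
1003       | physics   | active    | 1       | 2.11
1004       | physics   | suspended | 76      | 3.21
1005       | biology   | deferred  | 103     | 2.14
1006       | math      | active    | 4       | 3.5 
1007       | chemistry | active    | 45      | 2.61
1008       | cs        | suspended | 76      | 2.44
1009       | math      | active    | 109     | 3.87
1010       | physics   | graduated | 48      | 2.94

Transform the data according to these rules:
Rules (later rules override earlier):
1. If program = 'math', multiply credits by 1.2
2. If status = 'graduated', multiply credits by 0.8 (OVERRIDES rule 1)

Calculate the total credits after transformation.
589.0

Step 1: Rule 2 takes priority for records with status = 'graduated'
  - 1 records: 48 × 0.8 = 38.4
Step 2: Rule 1 applies to remaining records with program = 'math'
  - 2 records: 113 × 1.2 = 135.6
Step 3: Other records unchanged: 415
Step 4: Final sum = 38.4 + 135.6 + 415 = 589.0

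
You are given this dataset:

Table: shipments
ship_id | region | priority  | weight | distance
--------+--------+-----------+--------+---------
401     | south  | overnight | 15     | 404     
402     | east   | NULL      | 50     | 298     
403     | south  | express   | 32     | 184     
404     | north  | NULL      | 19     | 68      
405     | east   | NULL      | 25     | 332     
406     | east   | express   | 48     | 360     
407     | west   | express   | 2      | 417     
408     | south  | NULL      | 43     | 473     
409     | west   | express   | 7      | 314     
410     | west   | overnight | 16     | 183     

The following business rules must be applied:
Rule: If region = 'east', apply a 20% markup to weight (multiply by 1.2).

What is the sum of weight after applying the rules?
281.6

Step 1: Records with region = 'east' have total weight = 123
Step 2: Apply multiplier: 123 × 1.2 = 147.6
Step 3: Other records total: 134
Step 4: Final sum = 147.6 + 134 = 281.6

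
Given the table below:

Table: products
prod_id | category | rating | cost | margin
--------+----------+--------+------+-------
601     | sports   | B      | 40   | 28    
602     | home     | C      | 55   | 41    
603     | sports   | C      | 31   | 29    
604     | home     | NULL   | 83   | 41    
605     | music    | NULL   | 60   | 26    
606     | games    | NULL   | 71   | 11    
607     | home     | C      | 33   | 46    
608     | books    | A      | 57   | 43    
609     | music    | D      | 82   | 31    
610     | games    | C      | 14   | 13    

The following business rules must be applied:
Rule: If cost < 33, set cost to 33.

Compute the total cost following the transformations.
547

Step 1: 2 records have cost < 33
Step 2: These records originally summed to 45
Step 3: After setting to minimum: 2 × 33 = 66
Step 4: Unaffected records sum: 481
Step 5: Final sum = 66 + 481 = 547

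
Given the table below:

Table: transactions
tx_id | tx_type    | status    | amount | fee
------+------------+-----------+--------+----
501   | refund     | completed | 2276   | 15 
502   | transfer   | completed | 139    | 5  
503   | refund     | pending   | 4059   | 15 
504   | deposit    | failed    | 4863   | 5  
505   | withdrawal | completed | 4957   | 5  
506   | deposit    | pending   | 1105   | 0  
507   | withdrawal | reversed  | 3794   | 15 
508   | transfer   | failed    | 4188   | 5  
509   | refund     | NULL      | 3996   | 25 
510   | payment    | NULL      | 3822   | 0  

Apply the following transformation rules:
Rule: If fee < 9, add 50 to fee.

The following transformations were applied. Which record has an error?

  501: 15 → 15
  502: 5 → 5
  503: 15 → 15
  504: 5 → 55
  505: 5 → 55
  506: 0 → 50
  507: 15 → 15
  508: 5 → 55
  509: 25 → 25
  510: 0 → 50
Record 502 has an error. The correct transformed value should be 55, not 5.

Step 1: Check each record against the rule
Step 2: Record 502 has fee = 5
Step 3: Since 5 < 9, the bonus should have been applied
Step 4: Correct value = 55, but claimed value = 5
Conclusion: Record 502 has the error.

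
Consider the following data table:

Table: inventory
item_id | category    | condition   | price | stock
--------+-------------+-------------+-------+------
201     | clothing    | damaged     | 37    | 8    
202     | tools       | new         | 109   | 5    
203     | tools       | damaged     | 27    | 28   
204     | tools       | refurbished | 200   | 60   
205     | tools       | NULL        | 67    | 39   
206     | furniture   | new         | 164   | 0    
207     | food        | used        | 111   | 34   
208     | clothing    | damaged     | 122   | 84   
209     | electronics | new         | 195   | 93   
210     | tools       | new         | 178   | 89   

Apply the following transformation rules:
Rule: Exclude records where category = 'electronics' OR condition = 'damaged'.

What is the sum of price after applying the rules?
829

Step 1: Find records where category = 'electronics' OR condition = 'damaged'
Step 2: 4 records match, summing to 381
Step 3: Original sum: 1210
Step 4: Remaining sum = 1210 - 381 = 829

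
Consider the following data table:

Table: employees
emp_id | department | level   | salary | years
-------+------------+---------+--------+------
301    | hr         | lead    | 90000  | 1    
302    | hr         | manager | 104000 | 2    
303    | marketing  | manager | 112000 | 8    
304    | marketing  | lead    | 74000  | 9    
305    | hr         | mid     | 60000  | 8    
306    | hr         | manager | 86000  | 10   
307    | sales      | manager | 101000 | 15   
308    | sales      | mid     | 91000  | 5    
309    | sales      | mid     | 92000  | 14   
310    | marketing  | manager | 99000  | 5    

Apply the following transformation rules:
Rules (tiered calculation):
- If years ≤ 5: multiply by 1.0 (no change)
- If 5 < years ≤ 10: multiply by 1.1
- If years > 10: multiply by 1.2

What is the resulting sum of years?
86.3

Step 1: Tier 1 (years ≤ 5): 4 records, sum = 13 × 1.0 = 13.0
Step 2: Tier 2 (5 < years ≤ 10): 4 records, sum = 35 × 1.1 = 38.5
Step 3: Tier 3 (years > 10): 2 records, sum = 29 × 1.2 = 34.8
Step 4: Final sum = 13.0 + 38.5 + 34.8 = 86.3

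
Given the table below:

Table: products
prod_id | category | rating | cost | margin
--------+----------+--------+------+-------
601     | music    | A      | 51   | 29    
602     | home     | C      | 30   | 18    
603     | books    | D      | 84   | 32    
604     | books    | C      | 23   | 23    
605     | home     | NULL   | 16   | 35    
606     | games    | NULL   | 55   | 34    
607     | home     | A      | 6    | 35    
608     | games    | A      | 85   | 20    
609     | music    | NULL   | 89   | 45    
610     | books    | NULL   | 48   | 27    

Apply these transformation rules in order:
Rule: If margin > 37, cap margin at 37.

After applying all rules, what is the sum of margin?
290

Step 1: 1 records have margin > 37
Step 2: These records originally summed to 45
Step 3: After capping: 1 × 37 = 37
Step 4: Unaffected records sum: 253
Step 5: Final sum = 37 + 253 = 290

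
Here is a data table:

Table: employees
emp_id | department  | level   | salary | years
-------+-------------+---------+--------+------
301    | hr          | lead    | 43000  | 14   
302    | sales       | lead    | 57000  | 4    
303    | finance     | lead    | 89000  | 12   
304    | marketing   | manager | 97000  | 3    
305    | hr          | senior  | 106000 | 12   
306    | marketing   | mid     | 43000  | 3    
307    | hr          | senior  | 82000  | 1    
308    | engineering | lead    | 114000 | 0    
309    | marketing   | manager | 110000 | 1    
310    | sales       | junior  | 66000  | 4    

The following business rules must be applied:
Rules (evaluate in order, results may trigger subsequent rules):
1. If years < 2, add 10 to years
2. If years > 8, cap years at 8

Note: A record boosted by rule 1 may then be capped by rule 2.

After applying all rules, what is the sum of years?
62

Step 1: Apply rule 1 to records with years < 2
  - 3 records get bonus of 10
  - Of these, 3 records then exceed 8 and get capped
Step 2: Apply rule 2 to records with years > 8
  - 3 records (original) are capped
Step 3: Calculate final sum = 62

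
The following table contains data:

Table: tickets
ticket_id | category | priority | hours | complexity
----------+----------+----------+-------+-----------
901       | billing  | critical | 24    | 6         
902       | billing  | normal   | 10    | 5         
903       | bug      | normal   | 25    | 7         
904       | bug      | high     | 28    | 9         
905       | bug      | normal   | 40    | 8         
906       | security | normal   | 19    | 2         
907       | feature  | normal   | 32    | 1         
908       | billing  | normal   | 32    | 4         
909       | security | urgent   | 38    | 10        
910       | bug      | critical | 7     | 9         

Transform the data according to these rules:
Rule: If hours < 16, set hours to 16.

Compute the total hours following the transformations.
270

Step 1: 2 records have hours < 16
Step 2: These records originally summed to 17
Step 3: After setting to minimum: 2 × 16 = 32
Step 4: Unaffected records sum: 238
Step 5: Final sum = 32 + 238 = 270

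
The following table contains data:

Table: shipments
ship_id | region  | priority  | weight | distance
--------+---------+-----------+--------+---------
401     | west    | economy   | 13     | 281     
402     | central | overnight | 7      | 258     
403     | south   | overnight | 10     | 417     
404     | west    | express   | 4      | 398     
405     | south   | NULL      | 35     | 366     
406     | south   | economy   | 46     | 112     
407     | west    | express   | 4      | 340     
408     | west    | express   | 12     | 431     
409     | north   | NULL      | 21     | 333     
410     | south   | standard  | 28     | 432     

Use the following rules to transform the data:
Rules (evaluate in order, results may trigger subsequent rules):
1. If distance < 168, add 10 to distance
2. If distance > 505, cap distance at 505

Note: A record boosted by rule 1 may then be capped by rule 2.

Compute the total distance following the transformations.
3378

Step 1: Apply rule 1 to records with distance < 168
  - 1 records get bonus of 10
  - Of these, 0 records then exceed 505 and get capped
Step 2: Apply rule 2 to records with distance > 505
  - 0 records (original) are capped
Step 3: Calculate final sum = 3378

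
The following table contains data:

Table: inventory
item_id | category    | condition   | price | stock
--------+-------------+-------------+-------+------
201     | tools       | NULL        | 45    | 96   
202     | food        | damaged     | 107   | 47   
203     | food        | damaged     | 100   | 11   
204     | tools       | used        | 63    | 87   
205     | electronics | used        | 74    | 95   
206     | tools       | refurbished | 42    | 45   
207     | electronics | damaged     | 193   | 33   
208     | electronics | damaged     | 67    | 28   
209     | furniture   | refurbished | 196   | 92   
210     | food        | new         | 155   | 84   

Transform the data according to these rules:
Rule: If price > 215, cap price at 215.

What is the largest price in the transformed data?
196

Step 1: Original maximum price = 196
Step 2: Check cap of 215 against maximum
Step 3: No records exceed the cap (max 196 <= cap 215), so no capping applies
Step 4: Maximum after transformation = 196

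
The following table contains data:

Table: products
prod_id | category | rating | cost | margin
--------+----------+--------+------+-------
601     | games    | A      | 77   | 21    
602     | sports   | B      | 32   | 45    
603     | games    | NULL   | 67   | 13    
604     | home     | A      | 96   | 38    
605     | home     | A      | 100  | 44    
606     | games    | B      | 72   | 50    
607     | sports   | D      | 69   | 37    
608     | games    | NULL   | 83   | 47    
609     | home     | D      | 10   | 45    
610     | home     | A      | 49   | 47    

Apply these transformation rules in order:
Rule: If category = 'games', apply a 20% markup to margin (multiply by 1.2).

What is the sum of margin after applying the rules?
413.2

Step 1: Records with category = 'games' have total margin = 131
Step 2: Apply multiplier: 131 × 1.2 = 157.2
Step 3: Other records total: 256
Step 4: Final sum = 157.2 + 256 = 413.2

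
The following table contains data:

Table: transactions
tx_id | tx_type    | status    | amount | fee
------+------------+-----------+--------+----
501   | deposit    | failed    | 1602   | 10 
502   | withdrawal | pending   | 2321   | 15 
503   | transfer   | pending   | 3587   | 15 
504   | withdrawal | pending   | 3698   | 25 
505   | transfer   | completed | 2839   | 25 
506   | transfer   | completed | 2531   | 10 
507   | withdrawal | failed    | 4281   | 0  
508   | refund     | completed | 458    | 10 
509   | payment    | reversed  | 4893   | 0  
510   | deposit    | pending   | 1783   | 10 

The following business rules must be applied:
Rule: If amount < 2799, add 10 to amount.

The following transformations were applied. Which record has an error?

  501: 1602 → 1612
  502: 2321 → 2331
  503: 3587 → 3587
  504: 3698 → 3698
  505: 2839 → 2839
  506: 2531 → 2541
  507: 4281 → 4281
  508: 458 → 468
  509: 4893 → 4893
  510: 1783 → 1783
Record 510 has an error. The correct transformed value should be 1793, not 1783.

Step 1: Check each record against the rule
Step 2: Record 510 has amount = 1783
Step 3: Since 1783 < 2799, the bonus should have been applied
Step 4: Correct value = 1793, but claimed value = 1783
Conclusion: Record 510 has the error.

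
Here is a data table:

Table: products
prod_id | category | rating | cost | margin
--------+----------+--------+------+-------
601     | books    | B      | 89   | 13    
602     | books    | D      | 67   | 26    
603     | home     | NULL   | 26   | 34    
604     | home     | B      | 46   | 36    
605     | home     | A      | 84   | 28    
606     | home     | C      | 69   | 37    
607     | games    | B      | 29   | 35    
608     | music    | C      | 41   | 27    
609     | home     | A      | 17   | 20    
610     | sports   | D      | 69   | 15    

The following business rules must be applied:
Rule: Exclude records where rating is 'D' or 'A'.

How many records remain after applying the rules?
6

Step 1: Count records to exclude
  - 2 (D) + 2 (A) = 4 records
Step 2: Total records: 10
Step 3: Remaining = 10 - 4 = 6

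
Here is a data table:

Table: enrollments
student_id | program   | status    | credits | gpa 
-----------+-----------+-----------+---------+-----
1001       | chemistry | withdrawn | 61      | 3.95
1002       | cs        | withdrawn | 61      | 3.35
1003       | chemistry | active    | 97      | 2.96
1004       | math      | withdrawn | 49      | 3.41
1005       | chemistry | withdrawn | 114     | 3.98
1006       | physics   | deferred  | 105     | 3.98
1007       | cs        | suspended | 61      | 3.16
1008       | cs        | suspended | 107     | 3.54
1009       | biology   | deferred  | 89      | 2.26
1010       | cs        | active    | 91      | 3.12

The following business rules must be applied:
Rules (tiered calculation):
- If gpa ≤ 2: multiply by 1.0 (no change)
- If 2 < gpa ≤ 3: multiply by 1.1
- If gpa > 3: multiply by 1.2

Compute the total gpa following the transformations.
39.93

Step 1: Tier 1 (gpa ≤ 2): 0 records, sum = 0 × 1.0 = 0.0
Step 2: Tier 2 (2 < gpa ≤ 3): 2 records, sum = 5.22 × 1.1 = 5.74
Step 3: Tier 3 (gpa > 3): 8 records, sum = 28.49 × 1.2 = 34.19
Step 4: Final sum = 0.0 + 5.74 + 34.19 = 39.93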